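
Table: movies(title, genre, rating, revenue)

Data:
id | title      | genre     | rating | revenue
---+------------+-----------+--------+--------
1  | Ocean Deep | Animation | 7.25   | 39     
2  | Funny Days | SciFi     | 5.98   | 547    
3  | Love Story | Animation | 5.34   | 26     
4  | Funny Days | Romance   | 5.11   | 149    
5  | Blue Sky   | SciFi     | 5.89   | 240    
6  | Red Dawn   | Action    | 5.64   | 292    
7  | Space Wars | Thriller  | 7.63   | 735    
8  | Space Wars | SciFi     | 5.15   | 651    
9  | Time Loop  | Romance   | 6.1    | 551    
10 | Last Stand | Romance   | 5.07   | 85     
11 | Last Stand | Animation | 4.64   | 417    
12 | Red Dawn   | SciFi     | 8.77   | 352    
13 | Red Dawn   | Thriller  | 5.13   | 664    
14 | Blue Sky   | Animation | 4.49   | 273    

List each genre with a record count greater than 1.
SELECT genre, COUNT(*) as cnt
FROM movies
GROUP BY genre
HAVING COUNT(*) > 1

Result:
  Animation: 4
  Romance: 3
  SciFi: 4
  Thriller: 2

Note: HAVING filters groups after aggregation, WHERE filters rows before.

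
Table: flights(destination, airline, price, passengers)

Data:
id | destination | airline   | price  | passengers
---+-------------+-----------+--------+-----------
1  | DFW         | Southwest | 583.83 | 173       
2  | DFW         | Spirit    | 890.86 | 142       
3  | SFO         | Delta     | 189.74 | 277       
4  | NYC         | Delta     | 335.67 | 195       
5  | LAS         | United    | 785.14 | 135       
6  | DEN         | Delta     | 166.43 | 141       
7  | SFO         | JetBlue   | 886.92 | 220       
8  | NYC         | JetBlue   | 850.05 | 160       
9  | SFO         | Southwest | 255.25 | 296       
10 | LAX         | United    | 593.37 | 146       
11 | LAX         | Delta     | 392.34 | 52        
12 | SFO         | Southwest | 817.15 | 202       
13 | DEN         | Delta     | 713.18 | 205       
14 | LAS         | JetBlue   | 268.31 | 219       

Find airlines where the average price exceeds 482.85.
SELECT airline, AVG(price)
FROM flights
GROUP BY airline
HAVING AVG(price) > 482.85

Result:
  JetBlue: avg=668.43
  Southwest: avg=552.08
  Spirit: avg=890.86
  United: avg=689.26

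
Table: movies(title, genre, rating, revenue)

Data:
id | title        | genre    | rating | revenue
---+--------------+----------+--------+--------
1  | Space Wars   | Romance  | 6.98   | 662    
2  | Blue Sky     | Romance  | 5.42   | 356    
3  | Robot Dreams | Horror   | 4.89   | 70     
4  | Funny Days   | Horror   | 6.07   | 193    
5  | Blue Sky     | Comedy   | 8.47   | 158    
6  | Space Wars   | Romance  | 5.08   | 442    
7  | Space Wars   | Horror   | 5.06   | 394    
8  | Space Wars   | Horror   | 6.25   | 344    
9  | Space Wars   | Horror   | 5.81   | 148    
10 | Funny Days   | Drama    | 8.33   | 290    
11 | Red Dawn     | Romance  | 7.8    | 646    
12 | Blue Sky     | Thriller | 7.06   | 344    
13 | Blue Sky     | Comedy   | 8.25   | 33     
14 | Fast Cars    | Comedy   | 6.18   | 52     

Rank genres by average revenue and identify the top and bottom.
SELECT genre, AVG(revenue)
FROM movies
GROUP BY genre
ORDER BY AVG(revenue)

All groups:
  Comedy: 81.00
  Horror: 229.80
  Drama: 290.00
  Thriller: 344.00
  Romance: 526.50

Highest: Romance (526.50)
Lowest: Comedy (81.00)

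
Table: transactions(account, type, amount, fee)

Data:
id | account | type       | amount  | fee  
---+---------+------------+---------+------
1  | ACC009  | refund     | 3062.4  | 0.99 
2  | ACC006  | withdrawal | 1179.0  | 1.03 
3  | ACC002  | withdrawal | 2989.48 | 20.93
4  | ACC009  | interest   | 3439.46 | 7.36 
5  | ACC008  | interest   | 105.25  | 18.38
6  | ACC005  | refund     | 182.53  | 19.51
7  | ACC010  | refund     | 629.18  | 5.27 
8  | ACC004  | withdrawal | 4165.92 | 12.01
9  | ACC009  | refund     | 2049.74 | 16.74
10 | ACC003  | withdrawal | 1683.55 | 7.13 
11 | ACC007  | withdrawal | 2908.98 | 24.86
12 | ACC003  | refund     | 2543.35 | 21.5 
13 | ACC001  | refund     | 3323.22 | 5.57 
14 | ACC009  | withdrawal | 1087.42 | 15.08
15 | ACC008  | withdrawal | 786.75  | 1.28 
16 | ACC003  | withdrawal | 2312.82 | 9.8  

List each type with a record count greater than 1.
SELECT type, COUNT(*) as cnt
FROM transactions
GROUP BY type
HAVING COUNT(*) > 1

Result:
  interest: 2
  refund: 6
  withdrawal: 8

Note: HAVING filters groups after aggregation, WHERE filters rows before.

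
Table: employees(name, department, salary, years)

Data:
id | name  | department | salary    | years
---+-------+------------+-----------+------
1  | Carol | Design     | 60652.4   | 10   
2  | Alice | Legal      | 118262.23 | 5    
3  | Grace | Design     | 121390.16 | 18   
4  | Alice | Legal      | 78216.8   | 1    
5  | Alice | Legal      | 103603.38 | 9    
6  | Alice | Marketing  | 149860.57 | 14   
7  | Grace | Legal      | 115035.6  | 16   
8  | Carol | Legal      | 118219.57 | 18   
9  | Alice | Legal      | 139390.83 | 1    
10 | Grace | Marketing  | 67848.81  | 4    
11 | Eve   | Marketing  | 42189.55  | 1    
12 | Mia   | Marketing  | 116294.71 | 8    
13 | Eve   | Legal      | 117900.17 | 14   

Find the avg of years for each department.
SELECT department, AVG(years) as result
FROM employees
GROUP BY department

Result:
  Design: 14.00
  Legal: 9.14
  Marketing: 6.75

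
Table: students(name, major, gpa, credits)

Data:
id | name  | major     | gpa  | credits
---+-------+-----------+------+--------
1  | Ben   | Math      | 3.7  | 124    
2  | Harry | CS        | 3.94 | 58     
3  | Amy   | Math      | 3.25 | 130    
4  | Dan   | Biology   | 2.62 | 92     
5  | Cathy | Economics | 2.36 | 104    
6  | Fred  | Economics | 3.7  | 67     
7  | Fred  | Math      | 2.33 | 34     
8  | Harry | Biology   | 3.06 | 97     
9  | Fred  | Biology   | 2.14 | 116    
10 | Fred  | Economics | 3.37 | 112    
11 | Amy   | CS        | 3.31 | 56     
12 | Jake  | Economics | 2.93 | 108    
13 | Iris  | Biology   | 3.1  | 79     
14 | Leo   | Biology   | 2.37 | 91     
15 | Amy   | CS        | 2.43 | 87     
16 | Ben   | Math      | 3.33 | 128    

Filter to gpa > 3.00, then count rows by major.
SELECT major, COUNT(*)
FROM students
WHERE gpa > 3.00
GROUP BY major

Note: WHERE filters rows before grouping.

Result:
  Biology: 2
  CS: 2
  Economics: 2
  Math: 3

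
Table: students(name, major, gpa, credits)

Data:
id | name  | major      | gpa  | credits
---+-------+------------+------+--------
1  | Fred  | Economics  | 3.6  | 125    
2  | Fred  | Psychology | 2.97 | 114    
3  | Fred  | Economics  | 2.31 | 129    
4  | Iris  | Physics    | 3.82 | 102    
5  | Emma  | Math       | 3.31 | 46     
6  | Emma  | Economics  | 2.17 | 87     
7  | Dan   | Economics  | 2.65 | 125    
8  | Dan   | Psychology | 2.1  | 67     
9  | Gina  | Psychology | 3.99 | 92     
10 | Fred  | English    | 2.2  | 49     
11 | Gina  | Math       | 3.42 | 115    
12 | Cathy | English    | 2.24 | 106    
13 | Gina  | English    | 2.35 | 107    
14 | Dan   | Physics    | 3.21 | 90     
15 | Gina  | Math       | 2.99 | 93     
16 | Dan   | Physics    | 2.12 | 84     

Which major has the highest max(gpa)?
SELECT major, MAX(gpa) as val
FROM students
GROUP BY major
ORDER BY val DESC
LIMIT 1

Result: Psychology with max(gpa) = 3.99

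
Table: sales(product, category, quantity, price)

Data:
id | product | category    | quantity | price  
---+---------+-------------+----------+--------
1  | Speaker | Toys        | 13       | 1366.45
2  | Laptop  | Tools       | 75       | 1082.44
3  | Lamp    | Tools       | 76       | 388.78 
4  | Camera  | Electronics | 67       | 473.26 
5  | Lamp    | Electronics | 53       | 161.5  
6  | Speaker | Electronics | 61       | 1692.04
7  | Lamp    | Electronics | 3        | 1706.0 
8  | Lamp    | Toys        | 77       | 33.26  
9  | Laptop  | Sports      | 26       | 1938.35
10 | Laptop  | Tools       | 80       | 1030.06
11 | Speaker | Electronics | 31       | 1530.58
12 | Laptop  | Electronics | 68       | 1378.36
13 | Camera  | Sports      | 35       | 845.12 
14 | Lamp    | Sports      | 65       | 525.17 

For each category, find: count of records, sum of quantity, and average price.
SELECT category,
       COUNT(*) as cnt,
       SUM(quantity) as total_quantity,
       AVG(price) as avg_price
FROM sales
GROUP BY category

Result:
  Electronics: 6 records, 283 total quantity, 1156.96 avg price
  Sports: 3 records, 126 total quantity, 1102.88 avg price
  Tools: 3 records, 231 total quantity, 833.76 avg price
  Toys: 2 records, 90 total quantity, 699.86 avg price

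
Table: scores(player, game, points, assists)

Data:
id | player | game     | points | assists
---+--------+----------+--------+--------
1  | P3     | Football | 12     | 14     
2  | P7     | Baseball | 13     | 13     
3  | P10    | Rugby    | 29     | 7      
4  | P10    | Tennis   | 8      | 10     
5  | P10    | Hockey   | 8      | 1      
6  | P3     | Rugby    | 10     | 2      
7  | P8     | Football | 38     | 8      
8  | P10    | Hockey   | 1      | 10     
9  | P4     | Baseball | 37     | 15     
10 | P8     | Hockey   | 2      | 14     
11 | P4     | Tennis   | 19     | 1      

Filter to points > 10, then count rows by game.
SELECT game, COUNT(*)
FROM scores
WHERE points > 10
GROUP BY game

Note: WHERE filters rows before grouping.

Result:
  Baseball: 2
  Football: 2
  Rugby: 1
  Tennis: 1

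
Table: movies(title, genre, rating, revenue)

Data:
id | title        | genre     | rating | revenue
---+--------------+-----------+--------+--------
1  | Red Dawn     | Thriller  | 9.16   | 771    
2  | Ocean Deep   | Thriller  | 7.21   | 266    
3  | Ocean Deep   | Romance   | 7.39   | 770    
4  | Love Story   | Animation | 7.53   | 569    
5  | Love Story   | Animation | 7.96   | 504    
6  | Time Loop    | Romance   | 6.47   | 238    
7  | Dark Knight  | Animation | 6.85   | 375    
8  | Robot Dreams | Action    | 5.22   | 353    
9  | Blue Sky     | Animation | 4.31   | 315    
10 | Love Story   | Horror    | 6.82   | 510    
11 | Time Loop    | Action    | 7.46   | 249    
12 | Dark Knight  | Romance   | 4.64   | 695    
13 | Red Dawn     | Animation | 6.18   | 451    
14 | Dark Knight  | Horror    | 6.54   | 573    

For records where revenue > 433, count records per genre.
SELECT genre, COUNT(*)
FROM movies
WHERE revenue > 433
GROUP BY genre

Note: WHERE filters rows before grouping.

Result:
  Animation: 3
  Horror: 2
  Romance: 2
  Thriller: 1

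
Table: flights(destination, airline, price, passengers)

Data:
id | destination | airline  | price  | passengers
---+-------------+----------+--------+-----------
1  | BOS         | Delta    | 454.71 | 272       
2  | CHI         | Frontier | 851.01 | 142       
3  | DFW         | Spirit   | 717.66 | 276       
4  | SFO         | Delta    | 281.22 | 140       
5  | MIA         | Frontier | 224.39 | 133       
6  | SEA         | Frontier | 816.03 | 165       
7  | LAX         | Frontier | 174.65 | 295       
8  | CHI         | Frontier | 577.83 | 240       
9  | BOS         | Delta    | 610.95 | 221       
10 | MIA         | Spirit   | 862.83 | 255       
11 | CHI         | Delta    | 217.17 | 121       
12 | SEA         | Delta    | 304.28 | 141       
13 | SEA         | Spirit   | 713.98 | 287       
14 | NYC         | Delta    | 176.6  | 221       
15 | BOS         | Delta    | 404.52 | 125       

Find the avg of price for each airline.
SELECT airline, AVG(price) as result
FROM flights
GROUP BY airline

Result:
  Delta: 349.92
  Frontier: 528.78
  Spirit: 764.82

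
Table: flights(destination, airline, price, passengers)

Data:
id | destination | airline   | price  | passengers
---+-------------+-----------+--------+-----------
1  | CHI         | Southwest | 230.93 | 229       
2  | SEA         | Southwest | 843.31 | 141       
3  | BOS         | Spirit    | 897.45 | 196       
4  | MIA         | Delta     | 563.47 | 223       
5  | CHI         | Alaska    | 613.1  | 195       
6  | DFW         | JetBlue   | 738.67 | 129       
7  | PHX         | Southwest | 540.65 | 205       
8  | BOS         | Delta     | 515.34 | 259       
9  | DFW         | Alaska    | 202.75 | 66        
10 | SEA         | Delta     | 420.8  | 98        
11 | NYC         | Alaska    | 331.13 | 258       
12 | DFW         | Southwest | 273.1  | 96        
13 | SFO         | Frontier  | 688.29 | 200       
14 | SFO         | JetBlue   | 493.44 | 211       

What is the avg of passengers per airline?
SELECT airline, AVG(passengers) as result
FROM flights
GROUP BY airline

Result:
  Alaska: 173.00
  Delta: 193.33
  Frontier: 200.00
  JetBlue: 170.00
  Southwest: 167.75
  Spirit: 196.00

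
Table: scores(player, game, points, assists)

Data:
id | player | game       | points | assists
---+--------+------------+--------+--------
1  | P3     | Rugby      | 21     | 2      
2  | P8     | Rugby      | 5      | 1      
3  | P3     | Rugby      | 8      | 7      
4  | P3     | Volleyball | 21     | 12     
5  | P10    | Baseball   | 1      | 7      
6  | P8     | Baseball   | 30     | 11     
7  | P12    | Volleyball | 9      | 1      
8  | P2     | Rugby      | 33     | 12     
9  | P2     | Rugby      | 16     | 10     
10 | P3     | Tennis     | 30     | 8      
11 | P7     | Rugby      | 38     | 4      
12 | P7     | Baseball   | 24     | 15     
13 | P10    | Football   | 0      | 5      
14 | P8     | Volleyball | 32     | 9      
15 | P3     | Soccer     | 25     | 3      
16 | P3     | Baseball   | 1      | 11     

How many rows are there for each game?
SELECT game, COUNT(*) as count
FROM scores
GROUP BY game

Result:
  Baseball: 4
  Football: 1
  Rugby: 6
  Soccer: 1
  Tennis: 1
  Volleyball: 3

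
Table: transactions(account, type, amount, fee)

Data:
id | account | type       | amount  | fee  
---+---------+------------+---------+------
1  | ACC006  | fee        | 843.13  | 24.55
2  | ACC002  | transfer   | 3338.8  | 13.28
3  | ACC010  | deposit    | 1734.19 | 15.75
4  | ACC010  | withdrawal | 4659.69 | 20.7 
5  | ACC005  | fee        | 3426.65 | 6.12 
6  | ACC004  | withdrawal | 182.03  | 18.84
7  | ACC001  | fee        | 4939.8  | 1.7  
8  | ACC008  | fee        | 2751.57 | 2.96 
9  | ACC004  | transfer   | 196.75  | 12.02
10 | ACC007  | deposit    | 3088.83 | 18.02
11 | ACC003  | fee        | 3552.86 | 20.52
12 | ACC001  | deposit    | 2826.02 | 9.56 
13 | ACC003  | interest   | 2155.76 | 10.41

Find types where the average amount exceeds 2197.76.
SELECT type, AVG(amount)
FROM transactions
GROUP BY type
HAVING AVG(amount) > 2197.76

Result:
  deposit: avg=2549.68
  fee: avg=3102.80
  withdrawal: avg=2420.86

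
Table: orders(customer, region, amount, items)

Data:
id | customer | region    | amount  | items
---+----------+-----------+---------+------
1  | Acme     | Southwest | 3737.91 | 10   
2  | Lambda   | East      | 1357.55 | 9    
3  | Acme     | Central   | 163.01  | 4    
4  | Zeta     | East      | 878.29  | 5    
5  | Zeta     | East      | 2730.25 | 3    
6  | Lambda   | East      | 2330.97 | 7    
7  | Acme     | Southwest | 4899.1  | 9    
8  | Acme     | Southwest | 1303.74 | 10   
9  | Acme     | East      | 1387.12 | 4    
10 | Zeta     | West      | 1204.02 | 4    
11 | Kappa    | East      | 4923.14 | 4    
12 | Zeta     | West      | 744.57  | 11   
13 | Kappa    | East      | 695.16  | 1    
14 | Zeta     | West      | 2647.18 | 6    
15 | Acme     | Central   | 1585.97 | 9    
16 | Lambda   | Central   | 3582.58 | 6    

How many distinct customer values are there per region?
SELECT region, COUNT(DISTINCT customer)
FROM orders
GROUP BY region

Result:
  Central: 2 distinct
  East: 4 distinct
  Southwest: 1 distinct
  West: 1 distinct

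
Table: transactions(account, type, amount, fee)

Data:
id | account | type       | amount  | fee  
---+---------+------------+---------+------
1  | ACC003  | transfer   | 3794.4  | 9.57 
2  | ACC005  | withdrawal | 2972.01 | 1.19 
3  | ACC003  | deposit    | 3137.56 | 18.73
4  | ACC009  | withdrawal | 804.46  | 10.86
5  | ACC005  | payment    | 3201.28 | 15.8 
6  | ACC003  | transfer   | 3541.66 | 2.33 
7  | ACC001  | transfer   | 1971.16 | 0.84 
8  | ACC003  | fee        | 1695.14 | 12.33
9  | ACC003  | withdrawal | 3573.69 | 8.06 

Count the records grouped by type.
SELECT type, COUNT(*) as count
FROM transactions
GROUP BY type

Result:
  deposit: 1
  fee: 1
  payment: 1
  transfer: 3
  withdrawal: 3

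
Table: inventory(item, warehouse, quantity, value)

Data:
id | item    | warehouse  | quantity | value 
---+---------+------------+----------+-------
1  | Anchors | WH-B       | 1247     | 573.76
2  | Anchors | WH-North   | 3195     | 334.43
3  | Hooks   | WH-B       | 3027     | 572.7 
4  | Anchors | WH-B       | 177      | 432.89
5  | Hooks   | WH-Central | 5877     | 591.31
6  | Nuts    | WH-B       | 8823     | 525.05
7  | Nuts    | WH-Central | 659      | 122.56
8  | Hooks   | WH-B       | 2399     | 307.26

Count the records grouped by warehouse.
SELECT warehouse, COUNT(*) as count
FROM inventory
GROUP BY warehouse

Result:
  WH-B: 5
  WH-Central: 2
  WH-North: 1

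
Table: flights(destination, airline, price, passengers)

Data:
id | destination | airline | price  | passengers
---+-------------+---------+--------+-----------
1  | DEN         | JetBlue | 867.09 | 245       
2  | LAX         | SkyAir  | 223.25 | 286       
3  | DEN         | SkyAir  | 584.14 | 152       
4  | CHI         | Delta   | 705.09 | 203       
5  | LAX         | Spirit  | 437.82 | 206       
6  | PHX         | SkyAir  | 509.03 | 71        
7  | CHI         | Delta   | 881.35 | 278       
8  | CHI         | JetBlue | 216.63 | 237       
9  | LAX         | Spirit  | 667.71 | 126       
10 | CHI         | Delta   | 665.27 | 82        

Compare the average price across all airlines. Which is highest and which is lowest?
SELECT airline, AVG(price)
FROM flights
GROUP BY airline
ORDER BY AVG(price)

All groups:
  SkyAir: 438.81
  JetBlue: 541.86
  Spirit: 552.77
  Delta: 750.57

Highest: Delta (750.57)
Lowest: SkyAir (438.81)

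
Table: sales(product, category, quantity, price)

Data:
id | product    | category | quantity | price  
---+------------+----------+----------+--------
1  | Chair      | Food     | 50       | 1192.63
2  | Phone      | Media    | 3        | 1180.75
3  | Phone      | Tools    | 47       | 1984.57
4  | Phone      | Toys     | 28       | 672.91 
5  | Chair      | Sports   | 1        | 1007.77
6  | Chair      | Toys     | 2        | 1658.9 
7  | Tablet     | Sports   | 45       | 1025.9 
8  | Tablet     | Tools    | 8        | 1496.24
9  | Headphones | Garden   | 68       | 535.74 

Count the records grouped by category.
SELECT category, COUNT(*) as count
FROM sales
GROUP BY category

Result:
  Food: 1
  Garden: 1
  Media: 1
  Sports: 2
  Tools: 2
  Toys: 2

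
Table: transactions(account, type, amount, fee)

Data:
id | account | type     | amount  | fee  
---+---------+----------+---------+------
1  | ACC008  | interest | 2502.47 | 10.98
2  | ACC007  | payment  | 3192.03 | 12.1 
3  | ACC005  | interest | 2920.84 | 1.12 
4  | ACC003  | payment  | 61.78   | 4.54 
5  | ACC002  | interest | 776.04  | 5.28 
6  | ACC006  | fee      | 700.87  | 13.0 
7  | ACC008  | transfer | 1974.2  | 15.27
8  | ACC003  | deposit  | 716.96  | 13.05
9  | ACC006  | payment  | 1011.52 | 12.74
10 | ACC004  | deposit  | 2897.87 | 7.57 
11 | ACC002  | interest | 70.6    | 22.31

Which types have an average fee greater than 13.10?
SELECT type, AVG(fee)
FROM transactions
GROUP BY type
HAVING AVG(fee) > 13.10

Result:
  transfer: avg=15.27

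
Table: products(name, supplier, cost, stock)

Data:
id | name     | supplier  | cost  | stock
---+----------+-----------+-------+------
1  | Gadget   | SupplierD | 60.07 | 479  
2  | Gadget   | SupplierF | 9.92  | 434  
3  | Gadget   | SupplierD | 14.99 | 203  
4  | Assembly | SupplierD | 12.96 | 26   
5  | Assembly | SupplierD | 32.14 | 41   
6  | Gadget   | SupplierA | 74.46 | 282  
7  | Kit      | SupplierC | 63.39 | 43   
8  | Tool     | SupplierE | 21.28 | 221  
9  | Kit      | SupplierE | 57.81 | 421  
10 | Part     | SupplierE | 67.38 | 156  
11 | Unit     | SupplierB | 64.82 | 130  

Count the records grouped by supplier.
SELECT supplier, COUNT(*) as count
FROM products
GROUP BY supplier

Result:
  SupplierA: 1
  SupplierB: 1
  SupplierC: 1
  SupplierD: 4
  SupplierE: 3
  SupplierF: 1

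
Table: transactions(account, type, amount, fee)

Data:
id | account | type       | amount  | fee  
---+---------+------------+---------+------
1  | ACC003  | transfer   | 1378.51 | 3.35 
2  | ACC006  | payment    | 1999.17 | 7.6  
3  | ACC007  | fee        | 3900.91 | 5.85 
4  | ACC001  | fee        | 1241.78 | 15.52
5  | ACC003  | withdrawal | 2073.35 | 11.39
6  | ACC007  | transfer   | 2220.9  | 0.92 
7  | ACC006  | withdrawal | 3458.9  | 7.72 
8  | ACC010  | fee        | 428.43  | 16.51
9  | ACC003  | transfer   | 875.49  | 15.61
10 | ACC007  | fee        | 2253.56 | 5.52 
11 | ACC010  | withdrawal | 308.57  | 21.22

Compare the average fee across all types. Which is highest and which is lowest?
SELECT type, AVG(fee)
FROM transactions
GROUP BY type
ORDER BY AVG(fee)

All groups:
  transfer: 6.63
  payment: 7.60
  fee: 10.85
  withdrawal: 13.44

Highest: withdrawal (13.44)
Lowest: transfer (6.63)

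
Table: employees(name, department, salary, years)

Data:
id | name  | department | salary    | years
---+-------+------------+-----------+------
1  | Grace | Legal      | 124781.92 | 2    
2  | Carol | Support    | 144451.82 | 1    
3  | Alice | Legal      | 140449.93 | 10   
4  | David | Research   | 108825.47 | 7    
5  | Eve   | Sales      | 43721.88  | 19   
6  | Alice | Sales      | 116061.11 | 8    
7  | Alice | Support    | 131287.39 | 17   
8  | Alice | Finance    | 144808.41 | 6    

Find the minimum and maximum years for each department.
SELECT department, MIN(years), MAX(years)
FROM employees
GROUP BY department

Result:
  Finance: min=6, max=6
  Legal: min=2, max=10
  Research: min=7, max=7
  Sales: min=8, max=19
  Support: min=1, max=17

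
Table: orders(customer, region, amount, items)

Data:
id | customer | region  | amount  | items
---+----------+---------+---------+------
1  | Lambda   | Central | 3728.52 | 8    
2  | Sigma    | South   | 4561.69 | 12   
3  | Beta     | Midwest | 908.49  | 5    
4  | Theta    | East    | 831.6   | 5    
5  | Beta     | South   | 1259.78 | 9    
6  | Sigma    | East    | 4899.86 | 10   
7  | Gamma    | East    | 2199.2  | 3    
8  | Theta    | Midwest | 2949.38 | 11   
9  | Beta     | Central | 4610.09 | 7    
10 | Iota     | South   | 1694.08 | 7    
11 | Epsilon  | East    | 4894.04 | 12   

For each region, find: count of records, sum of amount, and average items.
SELECT region,
       COUNT(*) as cnt,
       SUM(amount) as total_amount,
       AVG(items) as avg_items
FROM orders
GROUP BY region

Result:
  Central: 2 records, 8338.61 total amount, 7.50 avg items
  East: 4 records, 12824.70 total amount, 7.50 avg items
  Midwest: 2 records, 3857.87 total amount, 8.00 avg items
  South: 3 records, 7515.55 total amount, 9.33 avg items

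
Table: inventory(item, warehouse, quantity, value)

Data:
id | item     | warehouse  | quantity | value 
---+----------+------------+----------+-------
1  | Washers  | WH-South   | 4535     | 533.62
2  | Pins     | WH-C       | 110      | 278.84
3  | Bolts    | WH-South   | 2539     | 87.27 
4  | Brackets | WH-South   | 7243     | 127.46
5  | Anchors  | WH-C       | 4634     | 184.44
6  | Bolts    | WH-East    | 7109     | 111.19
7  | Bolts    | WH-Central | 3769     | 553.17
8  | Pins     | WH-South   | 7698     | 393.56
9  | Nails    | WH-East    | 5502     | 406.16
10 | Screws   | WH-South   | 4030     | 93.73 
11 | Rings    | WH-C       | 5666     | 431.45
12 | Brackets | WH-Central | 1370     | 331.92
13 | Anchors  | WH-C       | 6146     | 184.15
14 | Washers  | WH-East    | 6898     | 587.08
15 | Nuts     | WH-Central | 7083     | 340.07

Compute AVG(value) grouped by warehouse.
SELECT warehouse, AVG(value) as result
FROM inventory
GROUP BY warehouse

Result:
  WH-C: 269.72
  WH-Central: 408.39
  WH-East: 368.14
  WH-South: 247.13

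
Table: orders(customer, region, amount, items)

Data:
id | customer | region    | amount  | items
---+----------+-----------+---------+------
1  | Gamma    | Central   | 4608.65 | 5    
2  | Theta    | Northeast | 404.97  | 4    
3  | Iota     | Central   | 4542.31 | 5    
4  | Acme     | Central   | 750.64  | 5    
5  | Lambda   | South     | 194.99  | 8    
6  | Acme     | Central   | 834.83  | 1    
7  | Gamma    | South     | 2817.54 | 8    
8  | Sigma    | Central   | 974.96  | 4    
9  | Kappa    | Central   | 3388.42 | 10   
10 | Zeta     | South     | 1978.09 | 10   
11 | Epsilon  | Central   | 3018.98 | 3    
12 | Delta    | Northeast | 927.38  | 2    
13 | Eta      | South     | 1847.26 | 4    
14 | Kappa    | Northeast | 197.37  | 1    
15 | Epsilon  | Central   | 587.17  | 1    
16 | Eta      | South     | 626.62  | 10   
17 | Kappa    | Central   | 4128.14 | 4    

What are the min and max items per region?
SELECT region, MIN(items), MAX(items)
FROM orders
GROUP BY region

Result:
  Central: min=1, max=10
  Northeast: min=1, max=4
  South: min=4, max=10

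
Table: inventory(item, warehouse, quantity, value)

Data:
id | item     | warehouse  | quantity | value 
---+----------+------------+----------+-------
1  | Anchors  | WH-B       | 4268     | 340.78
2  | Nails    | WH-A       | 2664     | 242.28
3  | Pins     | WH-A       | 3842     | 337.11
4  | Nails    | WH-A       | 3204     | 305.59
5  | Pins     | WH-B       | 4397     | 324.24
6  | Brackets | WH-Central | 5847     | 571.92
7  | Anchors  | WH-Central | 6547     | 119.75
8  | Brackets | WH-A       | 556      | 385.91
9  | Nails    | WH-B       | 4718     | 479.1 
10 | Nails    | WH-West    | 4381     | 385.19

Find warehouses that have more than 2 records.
SELECT warehouse, COUNT(*) as cnt
FROM inventory
GROUP BY warehouse
HAVING COUNT(*) > 2

Result:
  WH-A: 4
  WH-B: 3

Note: HAVING filters groups after aggregation, WHERE filters rows before.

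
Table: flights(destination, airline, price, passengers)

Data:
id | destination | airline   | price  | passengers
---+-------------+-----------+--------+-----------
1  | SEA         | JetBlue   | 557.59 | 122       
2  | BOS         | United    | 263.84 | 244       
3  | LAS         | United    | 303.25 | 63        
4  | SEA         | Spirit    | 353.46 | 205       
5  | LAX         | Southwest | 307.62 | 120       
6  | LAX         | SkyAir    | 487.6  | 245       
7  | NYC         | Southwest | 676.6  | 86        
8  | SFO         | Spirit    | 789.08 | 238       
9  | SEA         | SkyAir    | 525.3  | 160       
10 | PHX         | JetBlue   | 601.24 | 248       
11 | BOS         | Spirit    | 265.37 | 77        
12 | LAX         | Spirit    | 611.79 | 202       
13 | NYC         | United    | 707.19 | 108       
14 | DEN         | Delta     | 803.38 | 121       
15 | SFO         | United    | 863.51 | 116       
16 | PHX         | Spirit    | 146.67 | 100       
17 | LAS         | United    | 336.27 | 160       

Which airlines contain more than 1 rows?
SELECT airline, COUNT(*) as cnt
FROM flights
GROUP BY airline
HAVING COUNT(*) > 1

Result:
  JetBlue: 2
  SkyAir: 2
  Southwest: 2
  Spirit: 5
  United: 5

Note: HAVING filters groups after aggregation, WHERE filters rows before.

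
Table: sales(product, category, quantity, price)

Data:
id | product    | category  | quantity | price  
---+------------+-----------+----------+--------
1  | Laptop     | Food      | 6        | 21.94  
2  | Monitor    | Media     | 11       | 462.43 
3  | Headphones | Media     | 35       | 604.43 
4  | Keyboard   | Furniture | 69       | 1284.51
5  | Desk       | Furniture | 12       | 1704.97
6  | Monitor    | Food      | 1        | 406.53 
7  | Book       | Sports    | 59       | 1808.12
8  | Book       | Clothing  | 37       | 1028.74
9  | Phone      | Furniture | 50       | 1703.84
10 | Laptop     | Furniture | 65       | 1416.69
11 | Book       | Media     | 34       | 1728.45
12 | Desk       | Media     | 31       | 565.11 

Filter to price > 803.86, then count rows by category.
SELECT category, COUNT(*)
FROM sales
WHERE price > 803.86
GROUP BY category

Note: WHERE filters rows before grouping.

Result:
  Clothing: 1
  Furniture: 4
  Media: 1
  Sports: 1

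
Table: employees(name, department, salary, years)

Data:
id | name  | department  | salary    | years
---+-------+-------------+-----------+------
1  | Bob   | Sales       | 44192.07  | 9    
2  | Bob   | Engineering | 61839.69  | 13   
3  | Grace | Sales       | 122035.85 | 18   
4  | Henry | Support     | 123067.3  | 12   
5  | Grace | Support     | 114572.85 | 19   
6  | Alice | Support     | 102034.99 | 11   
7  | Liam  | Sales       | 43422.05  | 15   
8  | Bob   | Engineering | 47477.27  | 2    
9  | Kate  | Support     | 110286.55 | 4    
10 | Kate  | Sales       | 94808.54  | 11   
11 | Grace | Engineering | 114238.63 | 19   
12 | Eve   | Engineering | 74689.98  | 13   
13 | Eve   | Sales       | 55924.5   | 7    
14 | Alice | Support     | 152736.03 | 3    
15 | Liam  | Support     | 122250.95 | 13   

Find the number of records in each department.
SELECT department, COUNT(*) as count
FROM employees
GROUP BY department

Result:
  Engineering: 4
  Sales: 5
  Support: 6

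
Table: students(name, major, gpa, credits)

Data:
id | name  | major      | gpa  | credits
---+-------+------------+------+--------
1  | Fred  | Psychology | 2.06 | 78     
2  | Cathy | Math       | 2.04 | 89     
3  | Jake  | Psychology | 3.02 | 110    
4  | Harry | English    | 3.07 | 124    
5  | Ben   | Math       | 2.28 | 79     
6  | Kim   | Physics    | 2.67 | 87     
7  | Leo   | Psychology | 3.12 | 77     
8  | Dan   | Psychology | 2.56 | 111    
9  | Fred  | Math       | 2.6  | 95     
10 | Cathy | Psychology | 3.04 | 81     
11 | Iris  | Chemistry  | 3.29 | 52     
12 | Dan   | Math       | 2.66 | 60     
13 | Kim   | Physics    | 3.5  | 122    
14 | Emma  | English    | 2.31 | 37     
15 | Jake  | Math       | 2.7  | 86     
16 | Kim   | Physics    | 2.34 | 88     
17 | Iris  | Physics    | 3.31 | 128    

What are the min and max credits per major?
SELECT major, MIN(credits), MAX(credits)
FROM students
GROUP BY major

Result:
  Chemistry: min=52, max=52
  English: min=37, max=124
  Math: min=60, max=95
  Physics: min=87, max=128
  Psychology: min=77, max=111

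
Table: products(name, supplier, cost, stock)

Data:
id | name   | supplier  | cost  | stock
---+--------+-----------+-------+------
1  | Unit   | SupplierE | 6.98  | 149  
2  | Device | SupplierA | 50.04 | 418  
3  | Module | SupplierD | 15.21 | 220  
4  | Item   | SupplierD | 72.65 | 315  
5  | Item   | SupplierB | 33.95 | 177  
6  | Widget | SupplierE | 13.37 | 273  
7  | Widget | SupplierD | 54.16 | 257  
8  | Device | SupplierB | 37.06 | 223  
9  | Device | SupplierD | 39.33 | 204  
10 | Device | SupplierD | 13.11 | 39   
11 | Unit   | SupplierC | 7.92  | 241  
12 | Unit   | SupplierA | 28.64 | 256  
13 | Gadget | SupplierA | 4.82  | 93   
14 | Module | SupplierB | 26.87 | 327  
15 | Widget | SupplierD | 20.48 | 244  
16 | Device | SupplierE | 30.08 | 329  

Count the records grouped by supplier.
SELECT supplier, COUNT(*) as count
FROM products
GROUP BY supplier

Result:
  SupplierA: 3
  SupplierB: 3
  SupplierC: 1
  SupplierD: 6
  SupplierE: 3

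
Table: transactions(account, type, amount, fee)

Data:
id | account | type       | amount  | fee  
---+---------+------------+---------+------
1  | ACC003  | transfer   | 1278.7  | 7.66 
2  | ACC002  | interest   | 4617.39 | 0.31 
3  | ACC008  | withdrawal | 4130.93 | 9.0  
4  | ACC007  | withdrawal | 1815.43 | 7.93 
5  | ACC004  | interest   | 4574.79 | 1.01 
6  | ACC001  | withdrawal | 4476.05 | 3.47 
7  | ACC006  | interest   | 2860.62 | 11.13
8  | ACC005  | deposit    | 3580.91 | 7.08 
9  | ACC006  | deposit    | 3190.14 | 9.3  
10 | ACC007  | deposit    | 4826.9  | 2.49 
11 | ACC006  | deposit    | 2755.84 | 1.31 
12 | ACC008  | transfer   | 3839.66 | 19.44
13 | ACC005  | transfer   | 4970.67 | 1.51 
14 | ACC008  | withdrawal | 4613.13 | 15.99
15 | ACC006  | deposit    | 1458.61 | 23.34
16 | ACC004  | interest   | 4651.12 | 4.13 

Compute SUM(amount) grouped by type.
SELECT type, SUM(amount) as result
FROM transactions
GROUP BY type

Result:
  deposit: 15812.40
  interest: 16703.92
  transfer: 10089.03
  withdrawal: 15035.54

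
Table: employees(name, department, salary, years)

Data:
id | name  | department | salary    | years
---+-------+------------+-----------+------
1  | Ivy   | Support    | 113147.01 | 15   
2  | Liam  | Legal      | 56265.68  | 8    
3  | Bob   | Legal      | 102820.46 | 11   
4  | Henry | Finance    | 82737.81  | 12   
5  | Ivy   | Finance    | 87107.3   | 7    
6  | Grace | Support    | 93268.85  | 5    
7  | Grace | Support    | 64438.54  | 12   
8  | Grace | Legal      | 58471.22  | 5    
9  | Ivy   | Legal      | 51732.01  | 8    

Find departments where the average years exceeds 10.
SELECT department, AVG(years)
FROM employees
GROUP BY department
HAVING AVG(years) > 10

Result:
  Support: avg=10.67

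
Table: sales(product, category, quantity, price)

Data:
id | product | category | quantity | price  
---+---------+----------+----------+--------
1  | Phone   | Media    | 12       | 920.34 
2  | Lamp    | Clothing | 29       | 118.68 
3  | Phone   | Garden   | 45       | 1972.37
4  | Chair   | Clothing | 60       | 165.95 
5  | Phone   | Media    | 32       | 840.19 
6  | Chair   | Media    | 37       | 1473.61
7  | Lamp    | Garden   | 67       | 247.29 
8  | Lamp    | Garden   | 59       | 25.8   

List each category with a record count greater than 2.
SELECT category, COUNT(*) as cnt
FROM sales
GROUP BY category
HAVING COUNT(*) > 2

Result:
  Garden: 3
  Media: 3

Note: HAVING filters groups after aggregation, WHERE filters rows before.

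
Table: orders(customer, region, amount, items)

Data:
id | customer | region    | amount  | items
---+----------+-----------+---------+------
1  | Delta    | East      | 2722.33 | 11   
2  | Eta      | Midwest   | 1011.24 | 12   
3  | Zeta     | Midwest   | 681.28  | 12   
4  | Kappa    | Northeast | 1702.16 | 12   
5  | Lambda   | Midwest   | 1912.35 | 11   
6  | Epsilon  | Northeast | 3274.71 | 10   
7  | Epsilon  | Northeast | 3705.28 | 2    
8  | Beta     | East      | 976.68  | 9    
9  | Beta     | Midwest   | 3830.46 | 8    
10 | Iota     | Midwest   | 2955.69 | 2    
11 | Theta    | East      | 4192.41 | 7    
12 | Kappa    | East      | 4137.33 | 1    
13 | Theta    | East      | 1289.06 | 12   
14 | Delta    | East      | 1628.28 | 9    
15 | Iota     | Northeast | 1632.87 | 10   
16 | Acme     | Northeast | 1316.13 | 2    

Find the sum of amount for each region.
SELECT region, SUM(amount) as result
FROM orders
GROUP BY region

Result:
  East: 14946.09
  Midwest: 10391.02
  Northeast: 11631.15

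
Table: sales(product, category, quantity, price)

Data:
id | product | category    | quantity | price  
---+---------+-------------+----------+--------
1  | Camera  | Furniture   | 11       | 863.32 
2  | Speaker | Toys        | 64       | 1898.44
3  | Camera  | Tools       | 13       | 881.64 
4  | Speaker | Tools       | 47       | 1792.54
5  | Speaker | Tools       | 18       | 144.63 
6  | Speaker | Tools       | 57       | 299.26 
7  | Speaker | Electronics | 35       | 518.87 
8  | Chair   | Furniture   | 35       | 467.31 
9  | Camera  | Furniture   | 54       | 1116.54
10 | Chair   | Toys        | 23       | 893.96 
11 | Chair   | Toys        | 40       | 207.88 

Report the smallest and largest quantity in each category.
SELECT category, MIN(quantity), MAX(quantity)
FROM sales
GROUP BY category

Result:
  Electronics: min=35, max=35
  Furniture: min=11, max=54
  Tools: min=13, max=57
  Toys: min=23, max=64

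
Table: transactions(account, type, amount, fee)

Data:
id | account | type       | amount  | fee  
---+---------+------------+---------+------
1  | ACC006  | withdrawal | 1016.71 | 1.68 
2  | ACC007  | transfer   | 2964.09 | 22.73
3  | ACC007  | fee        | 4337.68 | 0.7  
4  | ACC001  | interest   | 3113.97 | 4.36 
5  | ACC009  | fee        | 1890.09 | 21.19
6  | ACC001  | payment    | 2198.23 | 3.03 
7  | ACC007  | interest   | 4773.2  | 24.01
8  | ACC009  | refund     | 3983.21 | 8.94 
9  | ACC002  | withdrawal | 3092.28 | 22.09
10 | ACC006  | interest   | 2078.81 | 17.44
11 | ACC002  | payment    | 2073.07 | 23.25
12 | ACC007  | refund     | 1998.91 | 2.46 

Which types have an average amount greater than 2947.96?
SELECT type, AVG(amount)
FROM transactions
GROUP BY type
HAVING AVG(amount) > 2947.96

Result:
  fee: avg=3113.89
  interest: avg=3321.99
  refund: avg=2991.06
  transfer: avg=2964.09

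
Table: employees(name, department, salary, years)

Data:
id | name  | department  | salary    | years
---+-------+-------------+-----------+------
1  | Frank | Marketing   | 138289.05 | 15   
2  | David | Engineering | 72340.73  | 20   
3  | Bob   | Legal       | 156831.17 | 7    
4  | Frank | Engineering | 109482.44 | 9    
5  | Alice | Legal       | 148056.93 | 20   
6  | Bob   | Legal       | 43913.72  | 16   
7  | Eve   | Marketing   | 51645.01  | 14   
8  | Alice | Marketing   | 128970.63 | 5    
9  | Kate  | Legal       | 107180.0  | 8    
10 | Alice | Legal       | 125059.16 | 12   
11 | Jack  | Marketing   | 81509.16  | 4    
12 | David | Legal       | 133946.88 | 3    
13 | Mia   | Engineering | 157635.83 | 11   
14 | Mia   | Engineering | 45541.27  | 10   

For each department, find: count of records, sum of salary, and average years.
SELECT department,
       COUNT(*) as cnt,
       SUM(salary) as total_salary,
       AVG(years) as avg_years
FROM employees
GROUP BY department

Result:
  Engineering: 4 records, 385000.27 total salary, 12.50 avg years
  Legal: 6 records, 714987.86 total salary, 11.00 avg years
  Marketing: 4 records, 400413.85 total salary, 9.50 avg years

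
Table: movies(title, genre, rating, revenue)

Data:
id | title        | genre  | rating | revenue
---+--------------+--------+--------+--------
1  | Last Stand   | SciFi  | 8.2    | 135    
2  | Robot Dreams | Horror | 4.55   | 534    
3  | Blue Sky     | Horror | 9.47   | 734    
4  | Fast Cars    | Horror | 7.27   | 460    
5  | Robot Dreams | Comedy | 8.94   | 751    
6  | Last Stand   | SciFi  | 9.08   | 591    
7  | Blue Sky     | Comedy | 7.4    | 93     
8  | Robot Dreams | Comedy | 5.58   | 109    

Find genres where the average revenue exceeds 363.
SELECT genre, AVG(revenue)
FROM movies
GROUP BY genre
HAVING AVG(revenue) > 363

Result:
  Horror: avg=576.00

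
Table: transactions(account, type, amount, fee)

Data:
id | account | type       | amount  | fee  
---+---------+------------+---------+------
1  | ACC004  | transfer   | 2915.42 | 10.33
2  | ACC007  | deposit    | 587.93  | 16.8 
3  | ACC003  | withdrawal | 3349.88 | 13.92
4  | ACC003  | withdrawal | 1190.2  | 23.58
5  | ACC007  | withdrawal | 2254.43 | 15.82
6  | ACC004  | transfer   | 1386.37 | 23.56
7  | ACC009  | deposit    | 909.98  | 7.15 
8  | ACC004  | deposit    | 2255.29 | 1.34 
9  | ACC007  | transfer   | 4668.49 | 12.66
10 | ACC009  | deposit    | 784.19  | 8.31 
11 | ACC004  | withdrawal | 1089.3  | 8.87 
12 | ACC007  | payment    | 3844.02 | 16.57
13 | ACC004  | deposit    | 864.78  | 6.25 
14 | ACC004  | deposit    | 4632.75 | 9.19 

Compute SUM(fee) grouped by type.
SELECT type, SUM(fee) as result
FROM transactions
GROUP BY type

Result:
  deposit: 49.04
  payment: 16.57
  transfer: 46.55
  withdrawal: 62.19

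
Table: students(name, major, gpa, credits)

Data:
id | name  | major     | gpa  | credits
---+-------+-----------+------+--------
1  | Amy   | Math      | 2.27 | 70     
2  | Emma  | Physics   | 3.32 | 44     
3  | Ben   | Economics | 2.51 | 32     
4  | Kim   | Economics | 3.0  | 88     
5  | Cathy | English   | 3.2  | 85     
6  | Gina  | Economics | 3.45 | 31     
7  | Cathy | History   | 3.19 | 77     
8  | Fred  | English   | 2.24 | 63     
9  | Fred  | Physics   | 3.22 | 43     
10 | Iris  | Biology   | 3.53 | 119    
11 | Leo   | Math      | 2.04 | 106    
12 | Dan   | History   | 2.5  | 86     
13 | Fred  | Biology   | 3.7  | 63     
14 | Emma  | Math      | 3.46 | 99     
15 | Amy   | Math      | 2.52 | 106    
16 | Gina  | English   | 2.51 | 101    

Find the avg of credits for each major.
SELECT major, AVG(credits) as result
FROM students
GROUP BY major

Result:
  Biology: 91.00
  Economics: 50.33
  English: 83.00
  History: 81.50
  Math: 95.25
  Physics: 43.50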